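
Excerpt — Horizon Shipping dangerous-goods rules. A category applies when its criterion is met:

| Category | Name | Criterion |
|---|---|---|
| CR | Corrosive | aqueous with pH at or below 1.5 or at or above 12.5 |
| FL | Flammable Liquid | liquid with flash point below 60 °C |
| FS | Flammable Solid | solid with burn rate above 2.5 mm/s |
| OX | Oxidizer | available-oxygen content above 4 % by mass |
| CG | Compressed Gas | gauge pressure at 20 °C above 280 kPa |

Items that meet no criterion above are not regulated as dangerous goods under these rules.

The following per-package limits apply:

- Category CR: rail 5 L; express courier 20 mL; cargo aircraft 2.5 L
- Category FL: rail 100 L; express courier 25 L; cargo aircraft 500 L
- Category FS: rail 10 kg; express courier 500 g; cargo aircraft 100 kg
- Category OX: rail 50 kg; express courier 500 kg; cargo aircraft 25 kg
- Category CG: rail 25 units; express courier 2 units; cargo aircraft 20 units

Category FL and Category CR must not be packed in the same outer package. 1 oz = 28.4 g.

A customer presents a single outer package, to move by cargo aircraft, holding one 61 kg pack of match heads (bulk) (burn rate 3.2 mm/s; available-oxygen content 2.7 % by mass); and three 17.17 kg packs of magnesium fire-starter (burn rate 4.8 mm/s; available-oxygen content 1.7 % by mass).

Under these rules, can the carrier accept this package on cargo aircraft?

No

Burn rate 3.2 mm/s meets the Category FS criterion (Flammable Solid), so the match heads (bulk) are Category FS.
Magnesium fire-starter: burn rate 4.8 mm/s > 2.5 mm/s → Category FS (Flammable Solid).
Category FS net quantity: 61 kg + (three 17.17 kg packs = 51.51 kg) = 112.51 kg.
112.51 kg > 100 kg (cargo aircraft limit, Category FS) — over the limit.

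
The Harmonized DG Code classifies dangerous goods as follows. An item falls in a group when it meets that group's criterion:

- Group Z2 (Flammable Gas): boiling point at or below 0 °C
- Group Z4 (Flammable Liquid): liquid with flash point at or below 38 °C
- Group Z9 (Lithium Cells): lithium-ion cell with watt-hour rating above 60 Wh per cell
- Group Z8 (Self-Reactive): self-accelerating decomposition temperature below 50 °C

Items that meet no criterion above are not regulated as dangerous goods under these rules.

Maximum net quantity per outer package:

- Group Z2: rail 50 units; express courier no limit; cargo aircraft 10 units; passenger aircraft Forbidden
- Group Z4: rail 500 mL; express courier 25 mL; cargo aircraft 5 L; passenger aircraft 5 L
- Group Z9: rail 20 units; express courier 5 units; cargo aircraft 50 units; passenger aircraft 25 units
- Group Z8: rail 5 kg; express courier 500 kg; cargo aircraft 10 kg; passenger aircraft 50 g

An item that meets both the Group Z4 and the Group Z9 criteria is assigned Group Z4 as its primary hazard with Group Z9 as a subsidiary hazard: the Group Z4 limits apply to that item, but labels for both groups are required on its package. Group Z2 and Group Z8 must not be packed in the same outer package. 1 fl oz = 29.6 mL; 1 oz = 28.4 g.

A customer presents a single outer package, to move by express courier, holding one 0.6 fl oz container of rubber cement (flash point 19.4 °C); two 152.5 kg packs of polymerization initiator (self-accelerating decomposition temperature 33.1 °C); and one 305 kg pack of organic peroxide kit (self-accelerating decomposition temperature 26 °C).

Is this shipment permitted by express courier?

No

The rubber cement has flash point 19.4 °C, which is ≤ 38 °C, so it is Group Z4 (Flammable Liquid).
Polymerization initiator: self-accelerating decomposition temperature 33.1 °C < 50 °C → Group Z8 (Self-Reactive).
Self-accelerating decomposition temperature 26 °C meets the Group Z8 criterion (Self-Reactive), so the organic peroxide kit is Group Z8.
Total Group Z8: (two 152.5 kg packs = 305 kg) + 305 kg = 610 kg.
610 kg exceeds the express courier limit of 500 kg for Group Z8.
Group Z4 quantity: one 0.6 fl oz container = 17.76 mL.
That is within the Group Z4 express courier limit of 25 mL.
The segregation rule (Group Z2 with Group Z8) does not apply to Group Z8 with Group Z4.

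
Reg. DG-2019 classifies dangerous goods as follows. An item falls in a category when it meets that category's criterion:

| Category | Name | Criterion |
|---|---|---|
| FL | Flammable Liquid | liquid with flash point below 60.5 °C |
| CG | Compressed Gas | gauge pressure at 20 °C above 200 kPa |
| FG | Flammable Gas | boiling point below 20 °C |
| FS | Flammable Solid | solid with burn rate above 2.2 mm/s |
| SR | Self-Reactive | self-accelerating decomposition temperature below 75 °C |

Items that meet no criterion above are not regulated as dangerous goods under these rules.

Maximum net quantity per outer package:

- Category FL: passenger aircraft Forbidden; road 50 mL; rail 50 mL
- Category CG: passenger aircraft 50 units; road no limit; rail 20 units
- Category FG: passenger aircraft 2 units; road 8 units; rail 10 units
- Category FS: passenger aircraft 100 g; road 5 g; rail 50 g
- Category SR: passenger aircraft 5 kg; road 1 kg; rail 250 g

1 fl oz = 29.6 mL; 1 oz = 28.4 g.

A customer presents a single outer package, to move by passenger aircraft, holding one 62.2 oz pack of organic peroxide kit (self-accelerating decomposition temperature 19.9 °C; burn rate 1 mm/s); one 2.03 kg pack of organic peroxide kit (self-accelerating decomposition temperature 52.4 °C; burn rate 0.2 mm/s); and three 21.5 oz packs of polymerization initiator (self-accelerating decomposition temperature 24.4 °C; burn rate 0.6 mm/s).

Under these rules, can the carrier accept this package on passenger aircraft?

The organic peroxide kit has self-accelerating decomposition temperature 19.9 °C, which is < 75 °C, so it is Category SR (Self-Reactive).
Organic peroxide kit: self-accelerating decomposition temperature 52.4 °C < 75 °C → Category SR (Self-Reactive).
With self-accelerating decomposition temperature 24.4 °C (< 75 °C), the polymerization initiator falls in Category SR.
Category SR net quantity: (one 62.2 oz pack = 1766.48 g) + 2.03 kg + (three 21.5 oz packs = 1831.8 g) = 5628.28 g.
5628.28 g > 5 kg (passenger aircraft limit, Category SR) — over the limit.

No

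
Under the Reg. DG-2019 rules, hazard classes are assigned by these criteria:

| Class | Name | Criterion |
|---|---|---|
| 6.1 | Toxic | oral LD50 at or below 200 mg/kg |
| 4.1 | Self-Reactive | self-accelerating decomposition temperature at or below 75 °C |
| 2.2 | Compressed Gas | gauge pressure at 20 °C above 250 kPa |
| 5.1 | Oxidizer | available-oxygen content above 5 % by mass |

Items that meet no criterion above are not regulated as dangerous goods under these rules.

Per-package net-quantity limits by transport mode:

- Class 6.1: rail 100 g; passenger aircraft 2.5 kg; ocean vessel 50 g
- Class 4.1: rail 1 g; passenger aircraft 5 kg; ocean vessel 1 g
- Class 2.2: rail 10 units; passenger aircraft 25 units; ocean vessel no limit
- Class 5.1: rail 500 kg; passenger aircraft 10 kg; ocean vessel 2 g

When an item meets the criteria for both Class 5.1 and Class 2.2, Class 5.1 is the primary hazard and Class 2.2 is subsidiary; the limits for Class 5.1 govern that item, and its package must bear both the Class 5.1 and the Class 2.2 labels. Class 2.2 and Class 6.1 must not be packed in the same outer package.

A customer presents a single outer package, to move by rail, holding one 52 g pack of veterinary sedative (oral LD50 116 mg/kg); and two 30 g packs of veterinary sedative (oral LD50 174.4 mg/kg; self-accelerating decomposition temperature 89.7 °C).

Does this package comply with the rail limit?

No

The veterinary sedative has oral LD50 116 mg/kg, which is ≤ 200 mg/kg, so it is Class 6.1 (Toxic).
Veterinary sedative: oral LD50 174.4 mg/kg ≤ 200 mg/kg → Class 6.1 (Toxic).
Class 6.1 net quantity: 52 g + (two 30 g packs = 60 g) = 112 g.
112 g exceeds the rail limit of 100 g for Class 6.1.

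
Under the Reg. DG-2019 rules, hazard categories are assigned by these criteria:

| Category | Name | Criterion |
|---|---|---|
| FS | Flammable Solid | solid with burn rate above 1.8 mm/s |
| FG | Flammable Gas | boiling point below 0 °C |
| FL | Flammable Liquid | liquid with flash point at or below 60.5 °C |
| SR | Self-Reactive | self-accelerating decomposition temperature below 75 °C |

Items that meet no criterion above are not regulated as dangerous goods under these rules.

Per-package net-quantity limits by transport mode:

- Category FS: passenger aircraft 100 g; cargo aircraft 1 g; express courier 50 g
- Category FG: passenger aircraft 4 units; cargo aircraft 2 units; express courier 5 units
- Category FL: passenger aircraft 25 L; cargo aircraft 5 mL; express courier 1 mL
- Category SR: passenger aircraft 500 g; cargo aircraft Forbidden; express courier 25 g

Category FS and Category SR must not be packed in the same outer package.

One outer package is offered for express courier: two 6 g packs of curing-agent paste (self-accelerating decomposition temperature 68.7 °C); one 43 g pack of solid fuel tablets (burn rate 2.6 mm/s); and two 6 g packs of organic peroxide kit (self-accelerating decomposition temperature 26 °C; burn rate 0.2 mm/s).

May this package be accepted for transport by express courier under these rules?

Self-accelerating decomposition temperature 68.7 °C meets the Category SR criterion (Self-Reactive), so the curing-agent paste is Category SR.
The solid fuel tablets have burn rate 2.6 mm/s, which is > 1.8 mm/s, so they are Category FS (Flammable Solid).
With self-accelerating decomposition temperature 26 °C (< 75 °C), the organic peroxide kit falls in Category SR.
Category FS quantity: 43 g.
43 g ≤ 50 g (express courier limit, Category FS) — within limit.
Category SR net quantity: (two 6 g packs = 12 g) + (two 6 g packs = 12 g) = 24 g.
24 g ≤ 25 g (express courier limit, Category SR) — within limit.
Category FS and Category SR may not share an outer package.

No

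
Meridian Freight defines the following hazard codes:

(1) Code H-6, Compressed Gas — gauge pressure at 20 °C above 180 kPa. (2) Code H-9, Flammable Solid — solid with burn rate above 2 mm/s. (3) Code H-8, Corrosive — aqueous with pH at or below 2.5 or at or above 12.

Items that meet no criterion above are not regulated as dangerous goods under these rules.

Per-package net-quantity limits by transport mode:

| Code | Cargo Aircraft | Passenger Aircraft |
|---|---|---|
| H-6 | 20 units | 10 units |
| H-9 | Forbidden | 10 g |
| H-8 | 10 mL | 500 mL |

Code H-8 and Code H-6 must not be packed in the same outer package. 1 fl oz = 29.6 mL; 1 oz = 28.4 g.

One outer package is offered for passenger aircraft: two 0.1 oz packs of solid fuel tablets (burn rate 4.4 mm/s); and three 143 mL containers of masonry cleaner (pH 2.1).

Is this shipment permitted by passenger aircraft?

Yes

With burn rate 4.4 mm/s (> 2 mm/s), the solid fuel tablets fall in Code H-9.
With pH 2.1 (≤ 2.5), the masonry cleaner falls in Code H-8.
Code H-8 quantity: three 143 mL containers = 429 mL.
429 mL is within the passenger aircraft limit of 500 mL for Code H-8.
Code H-9 quantity: two 0.1 oz packs = 5.68 g.
5.68 g ≤ 10 g (passenger aircraft limit, Code H-9) — within limit.
The segregation rule (Code H-8 with Code H-6) does not apply to Code H-8 with Code H-9.
Every hazard code is within its passenger aircraft limit and no segregation rule is violated.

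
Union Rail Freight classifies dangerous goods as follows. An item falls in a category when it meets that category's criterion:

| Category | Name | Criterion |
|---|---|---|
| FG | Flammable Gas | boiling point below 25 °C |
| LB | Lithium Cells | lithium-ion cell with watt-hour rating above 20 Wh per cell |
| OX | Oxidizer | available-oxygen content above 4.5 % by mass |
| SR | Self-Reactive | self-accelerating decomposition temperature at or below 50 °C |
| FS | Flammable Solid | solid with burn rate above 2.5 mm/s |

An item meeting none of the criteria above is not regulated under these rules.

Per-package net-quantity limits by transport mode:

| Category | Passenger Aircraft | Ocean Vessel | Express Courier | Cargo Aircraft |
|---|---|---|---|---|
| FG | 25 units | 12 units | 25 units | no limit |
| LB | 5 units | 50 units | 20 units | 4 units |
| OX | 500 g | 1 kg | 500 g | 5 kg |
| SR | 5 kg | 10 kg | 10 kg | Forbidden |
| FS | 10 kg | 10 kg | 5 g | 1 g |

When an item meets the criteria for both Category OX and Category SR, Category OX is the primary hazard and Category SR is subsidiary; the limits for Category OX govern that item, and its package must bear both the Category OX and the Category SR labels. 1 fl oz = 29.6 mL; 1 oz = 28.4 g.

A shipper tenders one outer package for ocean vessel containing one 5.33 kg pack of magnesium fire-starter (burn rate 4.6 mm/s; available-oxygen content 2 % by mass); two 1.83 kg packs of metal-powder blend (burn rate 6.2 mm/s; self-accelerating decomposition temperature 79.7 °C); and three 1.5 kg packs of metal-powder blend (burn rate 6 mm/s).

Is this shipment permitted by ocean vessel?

The magnesium fire-starter has burn rate 4.6 mm/s, which is > 2.5 mm/s, so it is Category FS (Flammable Solid).
With burn rate 6.2 mm/s (> 2.5 mm/s), the metal-powder blend falls in Category FS.
Burn rate 6 mm/s meets the Category FS criterion (Flammable Solid), so the metal-powder blend is Category FS.
Category FS net quantity: 5.33 kg + (two 1.83 kg packs = 3.66 kg) + (three 1.5 kg packs = 4.5 kg) = 13.49 kg.
13.49 kg exceeds the ocean vessel limit of 10 kg for Category FS.

No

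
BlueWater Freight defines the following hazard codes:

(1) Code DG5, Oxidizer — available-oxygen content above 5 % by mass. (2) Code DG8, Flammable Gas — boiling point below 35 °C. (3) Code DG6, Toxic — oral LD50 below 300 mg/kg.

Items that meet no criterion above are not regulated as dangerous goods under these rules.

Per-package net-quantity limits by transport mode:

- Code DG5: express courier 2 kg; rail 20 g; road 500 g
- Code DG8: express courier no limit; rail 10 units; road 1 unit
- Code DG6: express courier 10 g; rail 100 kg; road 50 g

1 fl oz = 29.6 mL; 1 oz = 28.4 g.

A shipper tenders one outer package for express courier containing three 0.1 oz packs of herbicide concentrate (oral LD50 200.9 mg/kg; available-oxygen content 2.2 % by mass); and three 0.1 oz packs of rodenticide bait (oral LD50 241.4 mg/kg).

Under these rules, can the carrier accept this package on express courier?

Oral LD50 200.9 mg/kg meets the Code DG6 criterion (Toxic), so the herbicide concentrate is Code DG6.
Oral LD50 241.4 mg/kg meets the Code DG6 criterion (Toxic), so the rodenticide bait is Code DG6.
Total Code DG6: (three 0.1 oz packs = 8.52 g) + (three 0.1 oz packs = 8.52 g) = 17.04 g.
17.04 g exceeds the express courier limit of 10 g for Code DG6.

No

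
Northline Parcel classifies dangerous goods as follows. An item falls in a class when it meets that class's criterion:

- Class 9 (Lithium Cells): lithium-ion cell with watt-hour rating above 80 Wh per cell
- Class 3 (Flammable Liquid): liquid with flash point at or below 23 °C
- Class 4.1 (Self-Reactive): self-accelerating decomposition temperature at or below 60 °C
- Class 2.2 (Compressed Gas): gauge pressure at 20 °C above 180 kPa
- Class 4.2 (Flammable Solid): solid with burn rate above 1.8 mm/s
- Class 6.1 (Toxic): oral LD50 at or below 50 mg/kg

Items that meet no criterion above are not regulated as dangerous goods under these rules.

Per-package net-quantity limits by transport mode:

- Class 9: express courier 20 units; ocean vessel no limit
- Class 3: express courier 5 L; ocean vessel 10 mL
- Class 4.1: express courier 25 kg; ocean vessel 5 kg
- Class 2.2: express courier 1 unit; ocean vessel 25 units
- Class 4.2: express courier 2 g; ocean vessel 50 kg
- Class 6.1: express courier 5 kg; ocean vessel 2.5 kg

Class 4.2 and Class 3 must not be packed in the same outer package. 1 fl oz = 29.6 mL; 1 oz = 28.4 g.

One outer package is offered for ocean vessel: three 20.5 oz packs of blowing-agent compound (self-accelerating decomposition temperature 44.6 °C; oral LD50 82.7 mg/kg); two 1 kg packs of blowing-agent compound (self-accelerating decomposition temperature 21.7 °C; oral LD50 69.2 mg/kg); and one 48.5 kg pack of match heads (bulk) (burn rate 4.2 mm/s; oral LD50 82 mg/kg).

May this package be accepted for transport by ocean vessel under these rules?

Yes

With self-accelerating decomposition temperature 44.6 °C (≤ 60 °C), the blowing-agent compound falls in Class 4.1.
With self-accelerating decomposition temperature 21.7 °C (≤ 60 °C), the blowing-agent compound falls in Class 4.1.
Match heads (bulk): burn rate 4.2 mm/s > 1.8 mm/s → Class 4.2 (Flammable Solid).
Class 4.2 quantity: 48.5 kg.
48.5 kg is within the ocean vessel limit of 50 kg for Class 4.2.
Class 4.1 net quantity: (three 20.5 oz packs = 1746.6 g) + (two 1 kg packs = 2 kg) = 3746.6 g.
That is within the Class 4.1 ocean vessel limit of 5 kg.
The segregation rule (Class 4.2 with Class 3) does not apply to Class 4.2 with Class 4.1.
Every hazard class is within its ocean vessel limit and no segregation rule is violated.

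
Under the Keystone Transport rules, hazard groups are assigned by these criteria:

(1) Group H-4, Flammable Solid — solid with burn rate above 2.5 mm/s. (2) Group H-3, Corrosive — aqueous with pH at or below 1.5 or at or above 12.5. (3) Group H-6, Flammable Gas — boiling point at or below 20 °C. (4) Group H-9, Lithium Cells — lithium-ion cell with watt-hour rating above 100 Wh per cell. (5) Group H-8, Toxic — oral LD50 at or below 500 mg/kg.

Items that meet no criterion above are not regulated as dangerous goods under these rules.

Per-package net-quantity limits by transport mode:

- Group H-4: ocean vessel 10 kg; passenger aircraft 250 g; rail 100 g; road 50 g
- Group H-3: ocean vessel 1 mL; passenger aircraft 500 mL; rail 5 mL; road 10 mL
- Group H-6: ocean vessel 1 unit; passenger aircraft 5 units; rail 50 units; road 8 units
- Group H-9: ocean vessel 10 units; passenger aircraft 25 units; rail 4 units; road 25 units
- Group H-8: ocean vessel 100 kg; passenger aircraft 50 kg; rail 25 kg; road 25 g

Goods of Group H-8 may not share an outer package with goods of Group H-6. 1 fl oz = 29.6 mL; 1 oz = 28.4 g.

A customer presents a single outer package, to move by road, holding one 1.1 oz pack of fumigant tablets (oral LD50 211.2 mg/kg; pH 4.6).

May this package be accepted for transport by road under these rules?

No

With oral LD50 211.2 mg/kg (≤ 500 mg/kg), the fumigant tablets fall in Group H-8.
Group H-8 quantity: one 1.1 oz pack = 31.24 g.
31.24 g > 25 g (road limit, Group H-8) — over the limit.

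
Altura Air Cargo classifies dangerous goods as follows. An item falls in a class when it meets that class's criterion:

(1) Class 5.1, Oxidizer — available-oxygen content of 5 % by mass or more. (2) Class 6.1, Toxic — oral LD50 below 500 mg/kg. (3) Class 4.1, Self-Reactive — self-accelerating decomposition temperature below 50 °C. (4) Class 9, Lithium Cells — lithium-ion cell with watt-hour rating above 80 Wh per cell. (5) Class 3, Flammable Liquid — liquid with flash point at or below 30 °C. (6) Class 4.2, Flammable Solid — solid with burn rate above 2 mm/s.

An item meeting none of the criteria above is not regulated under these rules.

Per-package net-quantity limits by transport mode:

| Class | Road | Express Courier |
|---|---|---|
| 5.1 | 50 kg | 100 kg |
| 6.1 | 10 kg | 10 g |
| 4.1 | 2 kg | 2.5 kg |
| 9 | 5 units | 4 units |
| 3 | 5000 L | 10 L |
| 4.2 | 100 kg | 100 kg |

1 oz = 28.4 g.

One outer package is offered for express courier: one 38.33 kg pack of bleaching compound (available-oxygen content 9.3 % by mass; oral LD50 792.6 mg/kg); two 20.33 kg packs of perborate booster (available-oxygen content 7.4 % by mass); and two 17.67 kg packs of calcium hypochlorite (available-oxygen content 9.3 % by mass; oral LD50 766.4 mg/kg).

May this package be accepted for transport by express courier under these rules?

No

The bleaching compound has available-oxygen content 9.3 % by mass, which is ≥ 5 % by mass, so it is Class 5.1 (Oxidizer).
The perborate booster has available-oxygen content 7.4 % by mass, which is ≥ 5 % by mass, so it is Class 5.1 (Oxidizer).
The calcium hypochlorite has available-oxygen content 9.3 % by mass, which is ≥ 5 % by mass, so it is Class 5.1 (Oxidizer).
Class 5.1 net quantity: 38.33 kg + (two 20.33 kg packs = 40.66 kg) + (two 17.67 kg packs = 35.34 kg) = 114.33 kg.
114.33 kg exceeds the express courier limit of 100 kg for Class 5.1.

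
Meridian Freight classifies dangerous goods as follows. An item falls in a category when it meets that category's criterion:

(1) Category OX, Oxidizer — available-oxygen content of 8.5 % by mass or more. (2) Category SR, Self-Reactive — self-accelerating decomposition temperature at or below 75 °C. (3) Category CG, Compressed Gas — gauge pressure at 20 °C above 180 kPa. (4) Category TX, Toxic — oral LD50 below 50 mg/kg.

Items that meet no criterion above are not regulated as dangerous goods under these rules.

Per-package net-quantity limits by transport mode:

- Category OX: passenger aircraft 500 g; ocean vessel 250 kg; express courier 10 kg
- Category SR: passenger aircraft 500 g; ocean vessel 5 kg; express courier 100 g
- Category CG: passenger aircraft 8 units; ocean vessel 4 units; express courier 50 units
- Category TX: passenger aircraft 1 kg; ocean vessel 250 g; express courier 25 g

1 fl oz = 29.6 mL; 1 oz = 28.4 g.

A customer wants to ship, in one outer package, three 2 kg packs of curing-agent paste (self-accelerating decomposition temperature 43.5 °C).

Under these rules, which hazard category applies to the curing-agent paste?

Category SR

With self-accelerating decomposition temperature 43.5 °C (≤ 75 °C), the curing-agent paste falls in Category SR.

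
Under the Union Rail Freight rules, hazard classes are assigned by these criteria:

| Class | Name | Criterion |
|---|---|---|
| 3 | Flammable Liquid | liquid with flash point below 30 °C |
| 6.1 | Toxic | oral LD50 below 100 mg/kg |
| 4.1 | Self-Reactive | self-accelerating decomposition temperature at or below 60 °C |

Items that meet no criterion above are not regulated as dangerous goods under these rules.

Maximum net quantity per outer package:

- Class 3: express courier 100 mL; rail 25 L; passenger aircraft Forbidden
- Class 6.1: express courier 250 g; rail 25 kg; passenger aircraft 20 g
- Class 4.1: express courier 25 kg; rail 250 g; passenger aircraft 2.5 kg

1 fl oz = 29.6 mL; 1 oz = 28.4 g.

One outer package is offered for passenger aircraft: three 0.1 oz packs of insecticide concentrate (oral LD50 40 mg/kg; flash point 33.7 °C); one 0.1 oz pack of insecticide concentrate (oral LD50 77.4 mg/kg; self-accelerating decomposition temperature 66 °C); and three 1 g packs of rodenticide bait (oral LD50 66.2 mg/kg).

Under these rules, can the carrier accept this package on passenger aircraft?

The insecticide concentrate has oral LD50 40 mg/kg, which is < 100 mg/kg, so it is Class 6.1 (Toxic).
Insecticide concentrate: oral LD50 77.4 mg/kg < 100 mg/kg → Class 6.1 (Toxic).
Rodenticide bait: oral LD50 66.2 mg/kg < 100 mg/kg → Class 6.1 (Toxic).
Class 6.1 net quantity: (three 0.1 oz packs = 8.52 g) + (one 0.1 oz pack = 2.84 g) + (three 1 g packs = 3 g) = 14.36 g.
That is within the Class 6.1 passenger aircraft limit of 20 g.

Yes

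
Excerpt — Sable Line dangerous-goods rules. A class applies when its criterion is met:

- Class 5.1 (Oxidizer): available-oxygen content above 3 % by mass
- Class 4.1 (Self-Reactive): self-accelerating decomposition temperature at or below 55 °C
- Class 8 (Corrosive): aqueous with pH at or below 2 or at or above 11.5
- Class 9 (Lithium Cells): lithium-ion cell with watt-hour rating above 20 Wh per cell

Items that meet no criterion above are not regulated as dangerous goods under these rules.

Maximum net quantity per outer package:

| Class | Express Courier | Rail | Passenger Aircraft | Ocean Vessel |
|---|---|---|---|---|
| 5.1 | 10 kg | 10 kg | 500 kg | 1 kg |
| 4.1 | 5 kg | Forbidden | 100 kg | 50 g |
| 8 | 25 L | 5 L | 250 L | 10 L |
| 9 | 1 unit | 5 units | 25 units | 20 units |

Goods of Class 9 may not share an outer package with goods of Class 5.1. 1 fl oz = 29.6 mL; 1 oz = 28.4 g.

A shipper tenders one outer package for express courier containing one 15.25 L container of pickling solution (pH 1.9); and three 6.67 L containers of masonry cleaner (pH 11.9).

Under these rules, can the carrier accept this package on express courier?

Pickling solution: pH 1.9 ≤ 2 → Class 8 (Corrosive).
Masonry cleaner: pH 11.9 ≥ 11.5 → Class 8 (Corrosive).
Total Class 8: 15.25 L + (three 6.67 L containers = 20.01 L) = 35.26 L.
35.26 L > 25 L (express courier limit, Class 8) — over the limit.

No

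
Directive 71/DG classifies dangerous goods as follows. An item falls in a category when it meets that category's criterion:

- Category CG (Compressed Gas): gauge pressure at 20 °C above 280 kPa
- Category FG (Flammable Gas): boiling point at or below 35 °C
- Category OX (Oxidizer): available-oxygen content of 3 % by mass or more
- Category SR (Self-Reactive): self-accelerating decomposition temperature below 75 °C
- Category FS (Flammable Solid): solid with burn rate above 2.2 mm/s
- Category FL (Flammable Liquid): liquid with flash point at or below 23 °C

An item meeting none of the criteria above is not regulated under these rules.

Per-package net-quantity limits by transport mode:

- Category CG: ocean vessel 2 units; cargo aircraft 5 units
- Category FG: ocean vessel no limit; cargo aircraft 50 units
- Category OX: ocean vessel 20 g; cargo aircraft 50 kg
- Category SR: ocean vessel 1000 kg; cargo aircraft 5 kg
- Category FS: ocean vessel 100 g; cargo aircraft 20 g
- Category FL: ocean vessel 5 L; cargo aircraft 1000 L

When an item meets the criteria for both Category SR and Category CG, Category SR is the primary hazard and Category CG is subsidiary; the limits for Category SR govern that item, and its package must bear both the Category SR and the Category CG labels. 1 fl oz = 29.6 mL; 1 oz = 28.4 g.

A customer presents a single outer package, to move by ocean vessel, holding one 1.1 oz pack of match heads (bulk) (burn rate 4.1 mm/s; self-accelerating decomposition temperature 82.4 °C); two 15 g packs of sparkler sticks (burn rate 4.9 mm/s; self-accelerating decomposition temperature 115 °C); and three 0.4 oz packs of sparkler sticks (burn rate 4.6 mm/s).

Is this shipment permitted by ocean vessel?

Burn rate 4.1 mm/s meets the Category FS criterion (Flammable Solid), so the match heads (bulk) are Category FS.
Sparkler sticks: burn rate 4.9 mm/s > 2.2 mm/s → Category FS (Flammable Solid).
Sparkler sticks: burn rate 4.6 mm/s > 2.2 mm/s → Category FS (Flammable Solid).
Total Category FS: (one 1.1 oz pack = 31.24 g) + (two 15 g packs = 30 g) + (three 0.4 oz packs = 34.08 g) = 95.32 g.
95.32 g ≤ 100 g (ocean vessel limit, Category FS) — within limit.

Yes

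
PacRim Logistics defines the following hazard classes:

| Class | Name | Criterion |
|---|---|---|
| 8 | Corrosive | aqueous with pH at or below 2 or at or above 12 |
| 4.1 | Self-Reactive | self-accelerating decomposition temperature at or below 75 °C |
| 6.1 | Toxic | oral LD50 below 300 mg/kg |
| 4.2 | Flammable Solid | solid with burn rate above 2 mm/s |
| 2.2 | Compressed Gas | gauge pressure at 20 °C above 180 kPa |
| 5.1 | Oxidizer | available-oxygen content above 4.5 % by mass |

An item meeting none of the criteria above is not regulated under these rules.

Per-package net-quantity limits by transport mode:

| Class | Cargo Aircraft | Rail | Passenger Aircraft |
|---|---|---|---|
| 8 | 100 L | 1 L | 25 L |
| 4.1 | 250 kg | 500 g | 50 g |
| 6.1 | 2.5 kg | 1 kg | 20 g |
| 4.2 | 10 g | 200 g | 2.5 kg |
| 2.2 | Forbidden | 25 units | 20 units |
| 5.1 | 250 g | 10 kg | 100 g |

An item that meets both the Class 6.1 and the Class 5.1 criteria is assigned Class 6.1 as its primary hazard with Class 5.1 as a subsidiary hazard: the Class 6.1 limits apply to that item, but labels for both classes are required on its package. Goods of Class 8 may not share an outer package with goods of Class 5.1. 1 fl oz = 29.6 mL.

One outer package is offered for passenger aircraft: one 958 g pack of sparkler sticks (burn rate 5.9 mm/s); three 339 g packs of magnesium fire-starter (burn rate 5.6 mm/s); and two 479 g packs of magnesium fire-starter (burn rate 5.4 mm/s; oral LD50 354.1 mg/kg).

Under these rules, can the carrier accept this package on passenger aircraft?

No

The sparkler sticks have burn rate 5.9 mm/s, which is > 2 mm/s, so they are Class 4.2 (Flammable Solid).
Burn rate 5.6 mm/s meets the Class 4.2 criterion (Flammable Solid), so the magnesium fire-starter is Class 4.2.
Burn rate 5.4 mm/s meets the Class 4.2 criterion (Flammable Solid), so the magnesium fire-starter is Class 4.2.
Total Class 4.2: 958 g + (three 339 g packs = 1.017 kg) + (two 479 g packs = 958 g) = 2.933 kg.
2.933 kg exceeds the passenger aircraft limit of 2.5 kg for Class 4.2.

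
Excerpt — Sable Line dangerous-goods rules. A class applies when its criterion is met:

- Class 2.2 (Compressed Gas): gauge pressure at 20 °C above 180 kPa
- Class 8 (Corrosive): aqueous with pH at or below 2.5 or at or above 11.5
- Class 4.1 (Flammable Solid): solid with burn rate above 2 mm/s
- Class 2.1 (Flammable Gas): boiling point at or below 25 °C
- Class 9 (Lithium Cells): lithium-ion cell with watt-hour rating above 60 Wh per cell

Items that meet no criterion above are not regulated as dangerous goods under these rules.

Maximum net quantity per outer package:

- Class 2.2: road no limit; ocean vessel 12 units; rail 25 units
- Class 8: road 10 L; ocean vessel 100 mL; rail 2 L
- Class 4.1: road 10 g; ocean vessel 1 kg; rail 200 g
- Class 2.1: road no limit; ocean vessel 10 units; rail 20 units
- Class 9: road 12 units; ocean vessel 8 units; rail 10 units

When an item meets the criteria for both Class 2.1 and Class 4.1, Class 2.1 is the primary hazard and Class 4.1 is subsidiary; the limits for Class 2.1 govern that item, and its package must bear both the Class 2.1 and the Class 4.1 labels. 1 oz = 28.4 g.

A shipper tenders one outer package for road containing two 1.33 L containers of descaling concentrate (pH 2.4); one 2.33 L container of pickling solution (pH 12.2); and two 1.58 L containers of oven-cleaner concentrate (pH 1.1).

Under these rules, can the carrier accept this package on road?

Yes

Descaling concentrate: pH 2.4 ≤ 2.5 → Class 8 (Corrosive).
With pH 12.2 (≥ 11.5), the pickling solution falls in Class 8.
The oven-cleaner concentrate has pH 1.1, which is ≤ 2.5, so it is Class 8 (Corrosive).
Total Class 8: (two 1.33 L containers = 2.66 L) + 2.33 L + (two 1.58 L containers = 3.16 L) = 8.15 L.
8.15 L is within the road limit of 10 L for Class 8.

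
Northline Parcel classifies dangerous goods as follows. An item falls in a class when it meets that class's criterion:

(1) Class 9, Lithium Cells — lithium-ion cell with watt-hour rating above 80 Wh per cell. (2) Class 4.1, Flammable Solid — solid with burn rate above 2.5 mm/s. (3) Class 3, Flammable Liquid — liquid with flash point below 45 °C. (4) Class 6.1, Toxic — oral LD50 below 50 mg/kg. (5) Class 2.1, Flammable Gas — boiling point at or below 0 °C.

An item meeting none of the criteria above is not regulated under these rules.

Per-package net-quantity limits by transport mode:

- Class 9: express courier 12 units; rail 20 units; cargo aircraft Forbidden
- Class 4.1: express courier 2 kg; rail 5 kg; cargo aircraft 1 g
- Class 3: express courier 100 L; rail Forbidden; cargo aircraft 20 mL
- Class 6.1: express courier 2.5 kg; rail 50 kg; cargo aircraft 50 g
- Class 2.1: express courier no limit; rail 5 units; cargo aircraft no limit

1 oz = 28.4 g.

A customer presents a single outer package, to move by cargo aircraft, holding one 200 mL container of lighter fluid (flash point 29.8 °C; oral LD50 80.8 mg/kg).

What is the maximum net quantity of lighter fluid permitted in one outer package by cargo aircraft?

Flash point 29.8 °C meets the Class 3 criterion (Flammable Liquid), so the lighter fluid is Class 3.
The cargo aircraft limit for Class 3 is 20 mL.

20 mL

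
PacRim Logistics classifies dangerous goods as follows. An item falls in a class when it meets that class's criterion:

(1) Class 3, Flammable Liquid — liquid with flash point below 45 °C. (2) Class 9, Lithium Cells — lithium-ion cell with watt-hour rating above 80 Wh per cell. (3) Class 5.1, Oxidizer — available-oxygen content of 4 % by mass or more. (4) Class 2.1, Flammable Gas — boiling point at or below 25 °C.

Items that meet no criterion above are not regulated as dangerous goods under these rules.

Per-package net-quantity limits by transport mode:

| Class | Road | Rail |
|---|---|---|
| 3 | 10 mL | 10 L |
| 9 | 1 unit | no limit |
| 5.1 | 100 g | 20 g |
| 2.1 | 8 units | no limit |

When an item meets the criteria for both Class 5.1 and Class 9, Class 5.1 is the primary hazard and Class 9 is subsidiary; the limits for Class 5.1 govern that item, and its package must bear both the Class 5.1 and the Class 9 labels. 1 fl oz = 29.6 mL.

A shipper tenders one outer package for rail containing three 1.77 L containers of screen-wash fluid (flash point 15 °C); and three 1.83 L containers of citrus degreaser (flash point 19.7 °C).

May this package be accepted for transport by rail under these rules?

The screen-wash fluid has flash point 15 °C, which is < 45 °C, so it is Class 3 (Flammable Liquid).
Citrus degreaser: flash point 19.7 °C < 45 °C → Class 3 (Flammable Liquid).
Class 3 net quantity: (three 1.77 L containers = 5.31 L) + (three 1.83 L containers = 5.49 L) = 10.8 L.
10.8 L exceeds the rail limit of 10 L for Class 3.

No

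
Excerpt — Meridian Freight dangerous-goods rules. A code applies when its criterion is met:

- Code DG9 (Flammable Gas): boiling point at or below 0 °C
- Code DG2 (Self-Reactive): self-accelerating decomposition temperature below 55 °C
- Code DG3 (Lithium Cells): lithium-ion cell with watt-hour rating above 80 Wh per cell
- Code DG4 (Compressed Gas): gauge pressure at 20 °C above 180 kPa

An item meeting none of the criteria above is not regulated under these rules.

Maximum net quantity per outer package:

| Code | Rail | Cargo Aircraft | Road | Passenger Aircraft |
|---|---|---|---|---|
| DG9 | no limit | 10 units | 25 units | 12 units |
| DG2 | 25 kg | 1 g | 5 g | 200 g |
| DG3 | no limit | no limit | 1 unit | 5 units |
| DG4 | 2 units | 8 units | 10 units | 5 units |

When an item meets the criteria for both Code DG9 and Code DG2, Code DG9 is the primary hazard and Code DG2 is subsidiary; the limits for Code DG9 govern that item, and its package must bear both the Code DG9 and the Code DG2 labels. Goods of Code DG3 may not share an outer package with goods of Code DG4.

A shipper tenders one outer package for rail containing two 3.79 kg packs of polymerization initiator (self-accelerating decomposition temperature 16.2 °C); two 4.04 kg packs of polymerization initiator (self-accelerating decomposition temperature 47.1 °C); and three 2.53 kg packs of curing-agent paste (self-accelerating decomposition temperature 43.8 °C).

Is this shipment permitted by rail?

Self-accelerating decomposition temperature 16.2 °C meets the Code DG2 criterion (Self-Reactive), so the polymerization initiator is Code DG2.
The polymerization initiator has self-accelerating decomposition temperature 47.1 °C, which is < 55 °C, so it is Code DG2 (Self-Reactive).
Curing-agent paste: self-accelerating decomposition temperature 43.8 °C < 55 °C → Code DG2 (Self-Reactive).
Code DG2 net quantity: (two 3.79 kg packs = 7.58 kg) + (two 4.04 kg packs = 8.08 kg) + (three 2.53 kg packs = 7.59 kg) = 23.25 kg.
23.25 kg is within the rail limit of 25 kg for Code DG2.

Yes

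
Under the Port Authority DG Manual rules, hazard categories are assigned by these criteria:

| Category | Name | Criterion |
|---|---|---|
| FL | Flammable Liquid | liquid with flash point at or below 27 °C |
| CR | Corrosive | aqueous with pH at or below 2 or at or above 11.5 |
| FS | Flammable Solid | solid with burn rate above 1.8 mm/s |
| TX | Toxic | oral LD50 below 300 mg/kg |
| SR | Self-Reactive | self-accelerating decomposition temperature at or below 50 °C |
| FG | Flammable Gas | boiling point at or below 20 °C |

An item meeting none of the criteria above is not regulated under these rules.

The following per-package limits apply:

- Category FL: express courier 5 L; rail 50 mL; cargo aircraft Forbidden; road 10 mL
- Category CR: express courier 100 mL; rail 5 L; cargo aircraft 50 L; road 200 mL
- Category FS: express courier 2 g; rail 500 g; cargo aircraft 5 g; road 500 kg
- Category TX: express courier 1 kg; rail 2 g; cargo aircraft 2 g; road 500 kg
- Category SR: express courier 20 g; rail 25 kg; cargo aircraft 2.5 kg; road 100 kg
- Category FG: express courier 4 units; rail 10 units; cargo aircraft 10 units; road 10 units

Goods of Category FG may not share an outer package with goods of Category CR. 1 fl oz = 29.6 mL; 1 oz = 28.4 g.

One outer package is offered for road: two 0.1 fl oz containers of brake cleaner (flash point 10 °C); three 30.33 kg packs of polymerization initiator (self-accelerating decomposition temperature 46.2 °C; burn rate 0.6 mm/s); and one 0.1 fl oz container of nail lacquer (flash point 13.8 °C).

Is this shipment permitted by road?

The brake cleaner has flash point 10 °C, which is ≤ 27 °C, so it is Category FL (Flammable Liquid).
With self-accelerating decomposition temperature 46.2 °C (≤ 50 °C), the polymerization initiator falls in Category SR.
Flash point 13.8 °C meets the Category FL criterion (Flammable Liquid), so the nail lacquer is Category FL.
Category FL net quantity: (two 0.1 fl oz containers = 5.92 mL) + (one 0.1 fl oz container = 2.96 mL) = 8.88 mL.
That is within the Category FL road limit of 10 mL.
Category SR quantity: three 30.33 kg packs = 90.99 kg.
90.99 kg ≤ 100 kg (road limit, Category SR) — within limit.
The segregation rule (Category FG with Category CR) does not apply to Category FL with Category SR.
Every hazard category is within its road limit and no segregation rule is violated.

Yes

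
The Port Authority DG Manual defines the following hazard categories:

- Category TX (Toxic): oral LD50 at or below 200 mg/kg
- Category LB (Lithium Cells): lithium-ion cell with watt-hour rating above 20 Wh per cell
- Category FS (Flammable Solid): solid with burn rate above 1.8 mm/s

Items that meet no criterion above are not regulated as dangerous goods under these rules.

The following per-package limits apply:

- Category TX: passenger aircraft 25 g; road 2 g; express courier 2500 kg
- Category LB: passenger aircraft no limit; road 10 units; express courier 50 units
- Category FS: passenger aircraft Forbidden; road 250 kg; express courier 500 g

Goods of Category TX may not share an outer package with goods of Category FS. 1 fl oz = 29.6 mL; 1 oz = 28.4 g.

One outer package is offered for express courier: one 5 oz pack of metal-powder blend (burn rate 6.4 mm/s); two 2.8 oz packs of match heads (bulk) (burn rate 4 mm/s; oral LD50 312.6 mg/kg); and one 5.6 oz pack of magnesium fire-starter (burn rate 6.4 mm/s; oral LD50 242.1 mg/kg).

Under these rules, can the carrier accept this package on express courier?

Yes

Metal-powder blend: burn rate 6.4 mm/s > 1.8 mm/s → Category FS (Flammable Solid).
Match heads (bulk): burn rate 4 mm/s > 1.8 mm/s → Category FS (Flammable Solid).
The magnesium fire-starter has burn rate 6.4 mm/s, which is > 1.8 mm/s, so it is Category FS (Flammable Solid).
Category FS net quantity: (one 5 oz pack = 142 g) + (two 2.8 oz packs = 159.04 g) + (one 5.6 oz pack = 159.04 g) = 460.08 g.
460.08 g is within the express courier limit of 500 g for Category FS.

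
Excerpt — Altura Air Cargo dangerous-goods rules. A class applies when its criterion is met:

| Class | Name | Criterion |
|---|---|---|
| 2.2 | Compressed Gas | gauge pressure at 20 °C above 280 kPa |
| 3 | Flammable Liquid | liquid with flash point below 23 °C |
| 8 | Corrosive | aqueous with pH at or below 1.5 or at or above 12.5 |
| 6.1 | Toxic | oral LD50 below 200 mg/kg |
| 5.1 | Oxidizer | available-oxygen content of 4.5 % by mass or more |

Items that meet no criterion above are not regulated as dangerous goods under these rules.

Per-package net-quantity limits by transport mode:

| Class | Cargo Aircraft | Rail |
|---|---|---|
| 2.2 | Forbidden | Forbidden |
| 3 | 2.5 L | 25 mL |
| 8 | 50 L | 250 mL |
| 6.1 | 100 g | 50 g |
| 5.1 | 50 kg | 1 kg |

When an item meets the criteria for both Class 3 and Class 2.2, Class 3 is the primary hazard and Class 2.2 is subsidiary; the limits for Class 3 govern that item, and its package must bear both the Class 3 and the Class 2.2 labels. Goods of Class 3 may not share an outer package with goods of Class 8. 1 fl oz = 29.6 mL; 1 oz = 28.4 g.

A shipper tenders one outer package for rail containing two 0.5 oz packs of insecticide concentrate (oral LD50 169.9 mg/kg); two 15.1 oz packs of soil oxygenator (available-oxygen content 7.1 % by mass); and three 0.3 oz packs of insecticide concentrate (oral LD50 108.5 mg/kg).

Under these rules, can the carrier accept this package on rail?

No

Insecticide concentrate: oral LD50 169.9 mg/kg < 200 mg/kg → Class 6.1 (Toxic).
The soil oxygenator has available-oxygen content 7.1 % by mass, which is ≥ 4.5 % by mass, so it is Class 5.1 (Oxidizer).
Oral LD50 108.5 mg/kg meets the Class 6.1 criterion (Toxic), so the insecticide concentrate is Class 6.1.
Total Class 6.1: (two 0.5 oz packs = 28.4 g) + (three 0.3 oz packs = 25.56 g) = 53.96 g.
That exceeds the Class 6.1 rail limit of 50 g.
Class 5.1 quantity: two 15.1 oz packs = 857.68 g.
857.68 g is within the rail limit of 1 kg for Class 5.1.
The segregation rule (Class 3 with Class 8) does not apply to Class 6.1 with Class 5.1.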